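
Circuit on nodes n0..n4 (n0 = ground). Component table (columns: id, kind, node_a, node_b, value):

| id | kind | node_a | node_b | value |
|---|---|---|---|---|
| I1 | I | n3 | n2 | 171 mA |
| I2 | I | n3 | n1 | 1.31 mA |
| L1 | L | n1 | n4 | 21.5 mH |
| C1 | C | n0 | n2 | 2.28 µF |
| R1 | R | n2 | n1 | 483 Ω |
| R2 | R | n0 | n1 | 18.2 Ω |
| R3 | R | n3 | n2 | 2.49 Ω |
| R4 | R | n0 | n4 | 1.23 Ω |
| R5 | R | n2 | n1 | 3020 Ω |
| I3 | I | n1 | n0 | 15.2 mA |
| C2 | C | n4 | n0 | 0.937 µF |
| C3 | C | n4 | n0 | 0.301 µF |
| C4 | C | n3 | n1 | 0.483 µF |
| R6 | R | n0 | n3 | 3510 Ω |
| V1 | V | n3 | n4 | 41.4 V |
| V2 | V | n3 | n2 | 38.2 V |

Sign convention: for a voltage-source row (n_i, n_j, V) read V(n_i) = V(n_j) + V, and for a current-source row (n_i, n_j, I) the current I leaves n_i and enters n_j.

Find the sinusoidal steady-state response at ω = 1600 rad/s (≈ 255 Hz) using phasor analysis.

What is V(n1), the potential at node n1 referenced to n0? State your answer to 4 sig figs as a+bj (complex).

-0.3267+0.4006j V

MNA unknowns: 4 node voltages V₁..V_4 plus 2 source currents (V1, V2)
I1: z[3]−=0.171, z[2]+=0.171
I2: z[3]−=0.00131, z[1]+=0.00131
L1: Y=0.000-0.02907j on G[1,4]
C1: Y=0.000+0.003648j on G[0,2]
R1: Y=0.002070+0.000j on G[2,1]
R2: Y=0.05495+0.000j on G[0,1]
R3: Y=0.4016+0.000j on G[3,2]
R4: Y=0.8130+0.000j on G[0,4]
R5: Y=0.0003311+0.000j on G[2,1]
I3: z[1]−=0.0152, z[0]+=0.0152
C2: Y=0.000+0.001499j on G[4,0]
C3: Y=0.000+0.0004816j on G[4,0]
C4: Y=0.000+0.0007728j on G[3,1]
R6: Y=0.0002849+0.000j on G[0,3]
V1: row V3−V4=41.4, i_V1 at 3,4
V2: row V3−V2=38.2, i_V2 at 3,2
solve → V1=-0.3267+0.4006j, V2=3.189-0.04134j, V3=41.39-0.04134j, V4=-0.01140-0.04134j
aux → i_V1=-0.02204-0.04280j, i_V2=-15.50+0.01057j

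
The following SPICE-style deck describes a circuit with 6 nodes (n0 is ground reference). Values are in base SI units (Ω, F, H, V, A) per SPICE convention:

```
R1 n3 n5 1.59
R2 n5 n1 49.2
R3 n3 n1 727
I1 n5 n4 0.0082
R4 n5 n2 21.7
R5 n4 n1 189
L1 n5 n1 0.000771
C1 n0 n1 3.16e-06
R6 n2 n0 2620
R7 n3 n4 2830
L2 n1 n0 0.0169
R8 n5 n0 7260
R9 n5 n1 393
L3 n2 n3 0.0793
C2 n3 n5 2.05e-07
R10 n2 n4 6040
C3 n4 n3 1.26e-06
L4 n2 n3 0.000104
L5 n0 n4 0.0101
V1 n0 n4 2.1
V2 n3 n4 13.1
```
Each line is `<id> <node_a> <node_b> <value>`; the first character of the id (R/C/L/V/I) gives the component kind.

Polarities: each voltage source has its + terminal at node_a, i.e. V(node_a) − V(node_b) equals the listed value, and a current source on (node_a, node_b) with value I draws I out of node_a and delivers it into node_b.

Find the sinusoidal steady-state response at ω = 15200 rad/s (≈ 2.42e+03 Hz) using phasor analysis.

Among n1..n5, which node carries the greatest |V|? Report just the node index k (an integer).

MNA unknowns: 5 node voltages V₁..V_5 plus 2 source currents (V1, V2)
R1: Y=0.6289+0.000j on G[3,5]
R2: Y=0.02033+0.000j on G[5,1]
R3: Y=0.001376+0.000j on G[3,1]
I1: z[5]−=0.0082, z[4]+=0.0082
R4: Y=0.04608+0.000j on G[5,2]
R5: Y=0.005291+0.000j on G[4,1]
L1: Y=0.000-0.08533j on G[5,1]
C1: Y=0.000+0.04803j on G[0,1]
R6: Y=0.0003817+0.000j on G[2,0]
R7: Y=0.0003534+0.000j on G[3,4]
L2: Y=0.000-0.003893j on G[1,0]
R8: Y=0.0001377+0.000j on G[5,0]
R9: Y=0.002545+0.000j on G[5,1]
L3: Y=0.000-0.0008296j on G[2,3]
C2: Y=0.000+0.003116j on G[3,5]
R10: Y=0.0001656+0.000j on G[2,4]
C3: Y=0.000+0.01915j on G[4,3]
L4: Y=0.000-0.6326j on G[2,3]
L5: Y=0.000-0.006514j on G[0,4]
V1: row V0−V4=2.1, i_V1 at 0,4
V2: row V3−V4=13.1, i_V2 at 3,4
solve → V1=16.27-7.882j, V2=11.07-0.06477j, V3=11.00+0.000j, V4=-2.100+0.000j, V5=10.32-0.9868j
aux → i_V1=0.3536+0.7315j, i_V2=-0.4657-0.9270j

1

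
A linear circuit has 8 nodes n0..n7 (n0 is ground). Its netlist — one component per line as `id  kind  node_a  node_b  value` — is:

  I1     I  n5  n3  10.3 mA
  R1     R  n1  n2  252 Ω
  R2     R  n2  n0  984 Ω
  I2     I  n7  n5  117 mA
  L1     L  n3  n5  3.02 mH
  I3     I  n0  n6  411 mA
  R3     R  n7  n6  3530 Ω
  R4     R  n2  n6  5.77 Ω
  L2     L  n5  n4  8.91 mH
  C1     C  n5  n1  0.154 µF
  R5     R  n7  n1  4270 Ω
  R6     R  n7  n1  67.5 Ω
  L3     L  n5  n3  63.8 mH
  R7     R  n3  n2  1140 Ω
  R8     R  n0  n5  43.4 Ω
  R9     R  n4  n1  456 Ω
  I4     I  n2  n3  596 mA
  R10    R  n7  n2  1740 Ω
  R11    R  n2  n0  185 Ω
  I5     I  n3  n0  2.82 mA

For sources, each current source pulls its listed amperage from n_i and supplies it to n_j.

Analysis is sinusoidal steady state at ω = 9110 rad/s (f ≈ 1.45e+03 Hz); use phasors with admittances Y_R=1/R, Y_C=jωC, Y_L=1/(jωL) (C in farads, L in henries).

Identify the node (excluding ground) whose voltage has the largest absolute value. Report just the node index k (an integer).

Element admittances at ω=9110 rad/s:
  I1: injects 0.0103 A into n3 (from n5)
  Y(R1) = 0.003968+0.000j S between n1,n2
  Y(R2) = 0.001016+0.000j S between n2,n0
  I2: injects 0.117 A into n5 (from n7)
  Y(L1) = 0.000-0.03635j S between n3,n5
  I3: injects 0.411 A into n6 (from n0)
  Y(R3) = 0.0002833+0.000j S between n7,n6
  Y(R4) = 0.1733+0.000j S between n2,n6
  Y(L2) = 0.000-0.01232j S between n5,n4
  Y(C1) = 0.000+0.001403j S between n5,n1
  Y(R5) = 0.0002342+0.000j S between n7,n1
  Y(R6) = 0.01481+0.000j S between n7,n1
  Y(L3) = 0.000-0.001721j S between n5,n3
  Y(R7) = 0.0008772+0.000j S between n3,n2
  Y(R8) = 0.02304+0.000j S between n0,n5
  Y(R9) = 0.002193+0.000j S between n4,n1
  I4: injects 0.596 A into n3 (from n2)
  Y(R10) = 0.0005747+0.000j S between n7,n2
  Y(R11) = 0.005405+0.000j S between n2,n0
  I5: injects 0.00282 A into n0 (from n3)
Assemble and solve the 7×7 MNA system:
  V(n1)=-22.85+9.955j  V(n2)=-23.16+4.912j  V(n3)=24.37+13.39j  V(n4)=20.77-9.134j  V(n5)=24.17-1.369j  V(n6)=-20.81+4.920j  V(n7)=-30.18+9.683j

7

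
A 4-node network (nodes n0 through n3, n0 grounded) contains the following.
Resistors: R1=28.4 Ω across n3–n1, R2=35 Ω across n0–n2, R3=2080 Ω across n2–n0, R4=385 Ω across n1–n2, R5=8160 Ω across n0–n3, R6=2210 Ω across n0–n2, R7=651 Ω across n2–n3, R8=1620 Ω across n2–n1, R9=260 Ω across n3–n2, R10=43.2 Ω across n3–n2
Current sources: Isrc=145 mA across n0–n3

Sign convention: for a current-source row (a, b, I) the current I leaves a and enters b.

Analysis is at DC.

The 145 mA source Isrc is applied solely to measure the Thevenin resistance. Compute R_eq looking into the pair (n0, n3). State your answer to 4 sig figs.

Element admittances at DC:
  Y(R1) = 0.03521 S between n3,n1
  Y(R2) = 0.02857 S between n0,n2
  Y(R3) = 0.0004808 S between n2,n0
  Y(R4) = 0.002597 S between n1,n2
  Y(R5) = 0.0001225 S between n0,n3
  Y(R6) = 0.0004525 S between n0,n2
  Y(R7) = 0.001536 S between n2,n3
  Y(R8) = 0.0006173 S between n2,n1
  Y(R9) = 0.003846 S between n3,n2
  Y(R10) = 0.02315 S between n3,n2
  Isrc: injects 0.145 A into n3 (from n0)
Assemble and solve the 3×3 MNA system:
  V(n1)=9.063  V(n2)=4.875  V(n3)=9.445

R_eq = 65.14 Ω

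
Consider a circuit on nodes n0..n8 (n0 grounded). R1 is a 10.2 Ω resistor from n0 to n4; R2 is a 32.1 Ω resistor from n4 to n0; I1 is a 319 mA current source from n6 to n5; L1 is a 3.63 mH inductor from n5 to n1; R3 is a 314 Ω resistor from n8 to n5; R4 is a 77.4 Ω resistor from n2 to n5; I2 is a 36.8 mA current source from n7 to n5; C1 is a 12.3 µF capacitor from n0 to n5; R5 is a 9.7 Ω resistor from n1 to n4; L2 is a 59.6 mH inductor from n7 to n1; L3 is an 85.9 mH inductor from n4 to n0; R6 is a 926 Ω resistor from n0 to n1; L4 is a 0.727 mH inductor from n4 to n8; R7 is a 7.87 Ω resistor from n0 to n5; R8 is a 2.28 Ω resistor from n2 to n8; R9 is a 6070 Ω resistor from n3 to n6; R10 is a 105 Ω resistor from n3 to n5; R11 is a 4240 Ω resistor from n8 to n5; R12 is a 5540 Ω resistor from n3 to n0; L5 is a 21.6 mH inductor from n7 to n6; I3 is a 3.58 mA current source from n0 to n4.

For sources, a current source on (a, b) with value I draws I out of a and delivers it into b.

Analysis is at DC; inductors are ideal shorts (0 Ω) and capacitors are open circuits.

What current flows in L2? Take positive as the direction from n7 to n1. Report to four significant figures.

-0.3558 A

Element admittances at DC:
  Y(R1) = 0.09804 S between n0,n4
  Y(R2) = 0.03115 S between n4,n0
  I1: injects 0.319 A into n5 (from n6)
  L1: short n5↔n1 (DC inductor)
  Y(R3) = 0.003185 S between n8,n5
  Y(R4) = 0.01292 S between n2,n5
  I2: injects 0.0368 A into n5 (from n7)
  Y(C1) = 0.000 S between n0,n5
  Y(R5) = 0.1031 S between n1,n4
  L2: short n7↔n1 (DC inductor)
  L3: short n4↔n0 (DC inductor)
  Y(R6) = 0.001080 S between n0,n1
  L4: short n4↔n8 (DC inductor)
  Y(R7) = 0.1271 S between n0,n5
  Y(R8) = 0.4386 S between n2,n8
  Y(R9) = 0.0001647 S between n3,n6
  Y(R10) = 0.009524 S between n3,n5
  Y(R11) = 0.0002358 S between n8,n5
  Y(R12) = 0.0001805 S between n3,n0
  L5: short n7↔n6 (DC inductor)
  I3: injects 0.00358 A into n4 (from n0)
Assemble and solve the 13×13 MNA system:
  V(n1)=0.000  V(n2)=0.000  V(n3)=0.000  V(n4)=0.000  V(n5)=0.000  V(n6)=0.000  V(n7)=0.000  V(n8)=0.000
  i(L1)=0.3558  i(L2)=-0.3558  i(L3)=0.003580  i(L4)=0.000  i(L5)=0.3190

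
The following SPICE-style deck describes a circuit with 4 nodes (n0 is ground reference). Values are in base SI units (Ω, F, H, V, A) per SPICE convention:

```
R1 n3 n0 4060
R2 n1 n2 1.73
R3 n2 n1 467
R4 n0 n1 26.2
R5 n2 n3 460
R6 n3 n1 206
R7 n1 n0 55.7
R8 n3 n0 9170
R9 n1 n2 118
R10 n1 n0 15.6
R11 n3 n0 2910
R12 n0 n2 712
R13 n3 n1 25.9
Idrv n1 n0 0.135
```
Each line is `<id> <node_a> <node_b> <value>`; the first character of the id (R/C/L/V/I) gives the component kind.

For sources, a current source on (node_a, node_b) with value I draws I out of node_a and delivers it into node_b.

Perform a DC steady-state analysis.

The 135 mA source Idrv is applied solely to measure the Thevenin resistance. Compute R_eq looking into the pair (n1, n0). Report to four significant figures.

R_eq = 8.176 Ω

MNA unknowns: 3 node voltages V₁..V_3
R1: Y=0.0002463 on G[3,0]
R2: Y=0.5780 on G[1,2]
R3: Y=0.002141 on G[2,1]
R4: Y=0.03817 on G[0,1]
R5: Y=0.002174 on G[2,3]
R6: Y=0.004854 on G[3,1]
R7: Y=0.01795 on G[1,0]
R8: Y=0.0001091 on G[3,0]
R9: Y=0.008475 on G[1,2]
R10: Y=0.06410 on G[1,0]
R11: Y=0.0003436 on G[3,0]
R12: Y=0.001404 on G[0,2]
R13: Y=0.03861 on G[3,1]
Idrv: z[1]−=0.135, z[0]+=0.135
solve → V1=-1.104, V2=-1.101, V3=-1.087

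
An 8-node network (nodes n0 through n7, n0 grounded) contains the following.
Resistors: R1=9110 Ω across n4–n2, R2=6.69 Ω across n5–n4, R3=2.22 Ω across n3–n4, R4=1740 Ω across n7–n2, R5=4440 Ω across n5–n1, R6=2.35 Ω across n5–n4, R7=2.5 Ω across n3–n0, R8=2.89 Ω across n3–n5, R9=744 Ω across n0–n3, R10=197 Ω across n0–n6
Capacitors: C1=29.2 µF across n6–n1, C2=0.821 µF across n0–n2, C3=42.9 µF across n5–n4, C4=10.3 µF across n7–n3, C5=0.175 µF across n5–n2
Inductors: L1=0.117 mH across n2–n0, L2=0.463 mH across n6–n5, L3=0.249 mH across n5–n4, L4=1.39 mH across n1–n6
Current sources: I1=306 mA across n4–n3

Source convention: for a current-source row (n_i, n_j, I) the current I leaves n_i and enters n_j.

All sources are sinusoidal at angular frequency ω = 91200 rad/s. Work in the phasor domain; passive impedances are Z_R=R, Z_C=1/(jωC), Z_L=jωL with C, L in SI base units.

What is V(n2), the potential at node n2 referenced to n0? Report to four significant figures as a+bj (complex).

Element admittances at ω=91200 rad/s:
  Y(R1) = 0.0001098+0.000j S between n4,n2
  Y(R2) = 0.1495+0.000j S between n5,n4
  Y(R3) = 0.4505+0.000j S between n3,n4
  Y(C1) = 0.000+2.663j S between n6,n1
  Y(C2) = 0.000+0.07488j S between n0,n2
  Y(C3) = 0.000+3.912j S between n5,n4
  Y(L1) = 0.000-0.09372j S between n2,n0
  Y(R4) = 0.0005747+0.000j S between n7,n2
  Y(R5) = 0.0002252+0.000j S between n5,n1
  Y(R6) = 0.4255+0.000j S between n5,n4
  Y(R7) = 0.4000+0.000j S between n3,n0
  Y(C4) = 0.000+0.9394j S between n7,n3
  Y(R8) = 0.3460+0.000j S between n3,n5
  Y(L2) = 0.000-0.02368j S between n6,n5
  Y(L3) = 0.000-0.04404j S between n5,n4
  Y(L4) = 0.000-0.007888j S between n1,n6
  Y(R9) = 0.001344+0.000j S between n0,n3
  Y(R10) = 0.005076+0.000j S between n0,n6
  Y(C5) = 0.000+0.01596j S between n5,n2
  I1: injects 0.306 A into n3 (from n4)
Assemble and solve the 7×7 MNA system:
  V(n1)=-0.2824+0.1461j  V(n2)=1.522-0.8409j  V(n3)=0.04305+0.06962j  V(n4)=-0.3253+0.1204j  V(n5)=-0.3143+0.08584j  V(n6)=-0.2824+0.1461j  V(n7)=0.04249+0.06872j

1.522-0.8409j V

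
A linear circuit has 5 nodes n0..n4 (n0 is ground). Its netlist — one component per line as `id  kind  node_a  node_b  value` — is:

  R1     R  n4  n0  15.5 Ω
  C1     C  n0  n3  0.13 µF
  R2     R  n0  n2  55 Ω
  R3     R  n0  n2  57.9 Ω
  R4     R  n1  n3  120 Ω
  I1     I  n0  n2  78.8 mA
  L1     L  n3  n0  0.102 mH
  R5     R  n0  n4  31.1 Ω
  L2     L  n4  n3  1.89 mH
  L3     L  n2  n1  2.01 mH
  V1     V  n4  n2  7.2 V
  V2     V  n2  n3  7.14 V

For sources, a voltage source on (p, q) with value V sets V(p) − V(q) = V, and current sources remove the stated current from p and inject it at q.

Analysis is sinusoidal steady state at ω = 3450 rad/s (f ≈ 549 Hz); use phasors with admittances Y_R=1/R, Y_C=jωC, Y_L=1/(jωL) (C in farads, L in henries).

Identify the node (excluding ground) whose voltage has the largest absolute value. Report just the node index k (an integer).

Element admittances at ω=3450 rad/s:
  Y(R1) = 0.06452+0.000j S between n4,n0
  Y(C1) = 0.000+0.0004485j S between n0,n3
  Y(R2) = 0.01818+0.000j S between n0,n2
  Y(R3) = 0.01727+0.000j S between n0,n2
  Y(R4) = 0.008333+0.000j S between n1,n3
  I1: injects 0.0788 A into n2 (from n0)
  Y(L1) = 0.000-2.842j S between n3,n0
  Y(R5) = 0.03215+0.000j S between n0,n4
  Y(L2) = 0.000-0.1534j S between n4,n3
  Y(L3) = 0.000-0.1442j S between n2,n1
  V1: constraint V(n4)−V(n2) = 7.2
  V2: constraint V(n2)−V(n3) = 7.14
Assemble and solve the 6×6 MNA system:
  V(n1)=7.091-0.9593j  V(n2)=7.115-0.5481j  V(n3)=-0.02549-0.5481j  V(n4)=14.31-0.5481j
  i(V1)=-1.384+2.252j  i(V2)=-1.617+2.275j

4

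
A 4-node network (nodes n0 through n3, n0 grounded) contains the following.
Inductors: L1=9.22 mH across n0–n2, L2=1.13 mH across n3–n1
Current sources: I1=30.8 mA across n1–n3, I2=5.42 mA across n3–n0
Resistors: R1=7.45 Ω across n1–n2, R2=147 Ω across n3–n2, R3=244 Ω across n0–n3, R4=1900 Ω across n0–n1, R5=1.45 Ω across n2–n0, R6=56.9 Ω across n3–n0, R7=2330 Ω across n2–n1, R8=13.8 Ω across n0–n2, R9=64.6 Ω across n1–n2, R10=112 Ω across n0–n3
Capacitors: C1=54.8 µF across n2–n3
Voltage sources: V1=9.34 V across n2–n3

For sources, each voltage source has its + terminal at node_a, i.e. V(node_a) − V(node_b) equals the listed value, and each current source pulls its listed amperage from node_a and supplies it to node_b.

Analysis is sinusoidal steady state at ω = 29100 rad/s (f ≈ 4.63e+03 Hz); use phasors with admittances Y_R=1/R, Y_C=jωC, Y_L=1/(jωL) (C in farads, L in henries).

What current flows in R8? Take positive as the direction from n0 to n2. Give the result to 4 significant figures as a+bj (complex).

MNA unknowns: 3 node voltages V₁..V_3 plus 1 source current (V1)
L1: Y=0.000-0.003727j on G[0,2]
I1: z[1]−=0.0308, z[3]+=0.0308
R1: Y=0.1342+0.000j on G[1,2]
L2: Y=0.000-0.03041j on G[3,1]
R2: Y=0.006803+0.000j on G[3,2]
R3: Y=0.004098+0.000j on G[0,3]
R4: Y=0.0005263+0.000j on G[0,1]
R5: Y=0.6897+0.000j on G[2,0]
C1: Y=0.000+1.595j on G[2,3]
R6: Y=0.01757+0.000j on G[3,0]
R7: Y=0.0004292+0.000j on G[2,1]
R8: Y=0.07246+0.000j on G[0,2]
R9: Y=0.01548+0.000j on G[1,2]
R10: Y=0.008929+0.000j on G[0,3]
I2: z[3]−=0.00542, z[0]+=0.00542
V1: row V2−V3=9.34, i_V1 at 2,3
solve → V1=-0.2094+1.772j, V2=0.3539+0.0004872j, V3=-8.986+0.0004872j
aux → i_V1=-0.4178-14.63j

-0.02564-3.530e-05j A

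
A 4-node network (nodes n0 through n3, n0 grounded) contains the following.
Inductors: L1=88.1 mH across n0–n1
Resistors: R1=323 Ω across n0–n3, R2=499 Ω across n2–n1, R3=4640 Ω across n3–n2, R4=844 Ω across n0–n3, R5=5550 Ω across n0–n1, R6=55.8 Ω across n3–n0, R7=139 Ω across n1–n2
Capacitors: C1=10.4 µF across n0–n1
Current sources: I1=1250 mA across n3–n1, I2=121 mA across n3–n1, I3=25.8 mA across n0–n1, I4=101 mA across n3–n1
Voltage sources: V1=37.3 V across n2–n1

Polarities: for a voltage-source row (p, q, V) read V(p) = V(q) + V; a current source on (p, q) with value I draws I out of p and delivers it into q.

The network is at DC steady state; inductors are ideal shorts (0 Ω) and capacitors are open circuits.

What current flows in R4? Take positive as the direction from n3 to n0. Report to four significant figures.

-0.07737 A

Element admittances at DC:
  L1: short n0↔n1 (DC inductor)
  Y(R1) = 0.003096 S between n0,n3
  Y(C1) = 0.000 S between n0,n1
  I1: injects 1.25 A into n1 (from n3)
  Y(R2) = 0.002004 S between n2,n1
  I2: injects 0.121 A into n1 (from n3)
  Y(R3) = 0.0002155 S between n3,n2
  Y(R4) = 0.001185 S between n0,n3
  Y(R5) = 0.0001802 S between n0,n1
  I3: injects 0.0258 A into n1 (from n0)
  I4: injects 0.101 A into n1 (from n3)
  Y(R6) = 0.01792 S between n3,n0
  Y(R7) = 0.007194 S between n1,n2
  V1: constraint V(n2)−V(n1) = 37.3
Assemble and solve the 5×5 MNA system:
  V(n1)=0.000  V(n2)=37.30  V(n3)=-65.30
  i(L1)=-1.476  i(V1)=-0.3652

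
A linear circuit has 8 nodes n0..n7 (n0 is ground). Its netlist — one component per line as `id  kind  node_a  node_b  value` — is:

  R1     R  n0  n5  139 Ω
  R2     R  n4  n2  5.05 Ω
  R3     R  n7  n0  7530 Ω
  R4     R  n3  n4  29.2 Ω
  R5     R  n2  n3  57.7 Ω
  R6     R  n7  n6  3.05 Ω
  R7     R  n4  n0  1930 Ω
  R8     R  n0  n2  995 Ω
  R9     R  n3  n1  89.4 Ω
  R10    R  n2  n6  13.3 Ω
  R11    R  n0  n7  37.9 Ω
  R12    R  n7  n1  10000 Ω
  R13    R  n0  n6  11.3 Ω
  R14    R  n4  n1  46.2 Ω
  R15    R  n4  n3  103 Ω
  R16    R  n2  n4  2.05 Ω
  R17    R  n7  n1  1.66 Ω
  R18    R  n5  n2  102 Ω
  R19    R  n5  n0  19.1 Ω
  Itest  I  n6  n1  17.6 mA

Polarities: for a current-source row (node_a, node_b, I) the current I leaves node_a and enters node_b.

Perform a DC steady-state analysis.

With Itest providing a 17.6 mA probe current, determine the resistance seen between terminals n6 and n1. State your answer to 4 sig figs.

R_eq = 4.127 Ω

MNA unknowns: 7 node voltages V₁..V_7
R1: Y=0.007194 on G[0,5]
R2: Y=0.1980 on G[4,2]
R3: Y=0.0001328 on G[7,0]
R4: Y=0.03425 on G[3,4]
R5: Y=0.01733 on G[2,3]
R6: Y=0.3279 on G[7,6]
R7: Y=0.0005181 on G[4,0]
R8: Y=0.001005 on G[0,2]
R9: Y=0.01119 on G[3,1]
R10: Y=0.07519 on G[2,6]
R11: Y=0.02639 on G[0,7]
R12: Y=0.0001000 on G[7,1]
R13: Y=0.08850 on G[0,6]
R14: Y=0.02165 on G[4,1]
R15: Y=0.009709 on G[4,3]
R16: Y=0.4878 on G[2,4]
R17: Y=0.6024 on G[7,1]
R18: Y=0.009804 on G[5,2]
R19: Y=0.05236 on G[5,0]
Itest: z[6]−=0.0176, z[1]+=0.0176
solve → V1=0.06127, V2=0.008532, V3=0.01792, V4=0.01059, V5=0.001206, V6=-0.01136, V7=0.03469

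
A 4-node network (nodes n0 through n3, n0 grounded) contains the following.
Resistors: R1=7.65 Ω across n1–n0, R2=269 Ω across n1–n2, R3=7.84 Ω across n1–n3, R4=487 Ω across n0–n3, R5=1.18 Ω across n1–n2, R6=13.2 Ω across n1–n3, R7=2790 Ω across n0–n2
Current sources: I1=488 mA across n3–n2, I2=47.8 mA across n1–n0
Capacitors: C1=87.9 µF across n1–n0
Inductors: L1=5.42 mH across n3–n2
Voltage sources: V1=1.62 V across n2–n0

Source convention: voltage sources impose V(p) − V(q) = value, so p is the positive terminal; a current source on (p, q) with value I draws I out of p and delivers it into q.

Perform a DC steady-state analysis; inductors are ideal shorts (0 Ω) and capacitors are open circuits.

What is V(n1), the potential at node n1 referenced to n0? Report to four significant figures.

Apply KCL at each of the 3 non-ground nodes and solve the resulting linear system.
Node n1: branches {R1, R2, R3, R5, R6, C1, I2} → V_1 = 1.401
Node n2: branches {R2, R5, I1, R7, L1, V1} → V_2 = 1.620
Node n3: branches {R3, R4, I1, R6, L1} → V_3 = 1.620
Source currents: i(L1)=-0.5359, i(V1)=-0.2348

1.401 V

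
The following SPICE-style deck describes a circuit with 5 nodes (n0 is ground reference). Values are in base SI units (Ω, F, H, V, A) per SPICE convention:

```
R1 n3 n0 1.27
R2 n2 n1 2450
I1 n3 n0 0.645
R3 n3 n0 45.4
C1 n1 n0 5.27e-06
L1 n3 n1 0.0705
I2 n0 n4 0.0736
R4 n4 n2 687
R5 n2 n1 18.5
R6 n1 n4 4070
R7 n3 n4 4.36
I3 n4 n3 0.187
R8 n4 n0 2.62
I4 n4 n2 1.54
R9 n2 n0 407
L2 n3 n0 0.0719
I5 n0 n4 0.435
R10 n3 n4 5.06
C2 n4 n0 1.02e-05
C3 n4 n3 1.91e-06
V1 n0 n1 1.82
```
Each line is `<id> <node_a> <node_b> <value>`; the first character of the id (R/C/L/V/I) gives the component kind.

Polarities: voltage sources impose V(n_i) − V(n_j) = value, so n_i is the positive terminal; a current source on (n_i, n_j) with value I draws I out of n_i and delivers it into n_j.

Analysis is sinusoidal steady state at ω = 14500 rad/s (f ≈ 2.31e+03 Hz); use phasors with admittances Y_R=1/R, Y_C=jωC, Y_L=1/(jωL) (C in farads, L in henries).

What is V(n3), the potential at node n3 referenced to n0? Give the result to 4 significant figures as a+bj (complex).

Apply KCL at each of the 4 non-ground nodes and solve the resulting linear system.
Node n1: branches {R2, C1, L1, R5, R6, V1} → V_1 = -1.820+0.000j
Node n2: branches {R2, R4, R5, I4, R9} → V_2 = 24.64+0.01124j
Node n3: branches {R1, I1, R3, L1, R7, I3, L2, R10, C3} → V_3 = -1.039+0.1359j
Node n4: branches {I2, R4, R6, R7, I3, R8, I4, I5, R10, C2, C3} → V_4 = -1.914+0.4509j
Source currents: i(V1)=-1.441-0.1390j

-1.039+0.1359j V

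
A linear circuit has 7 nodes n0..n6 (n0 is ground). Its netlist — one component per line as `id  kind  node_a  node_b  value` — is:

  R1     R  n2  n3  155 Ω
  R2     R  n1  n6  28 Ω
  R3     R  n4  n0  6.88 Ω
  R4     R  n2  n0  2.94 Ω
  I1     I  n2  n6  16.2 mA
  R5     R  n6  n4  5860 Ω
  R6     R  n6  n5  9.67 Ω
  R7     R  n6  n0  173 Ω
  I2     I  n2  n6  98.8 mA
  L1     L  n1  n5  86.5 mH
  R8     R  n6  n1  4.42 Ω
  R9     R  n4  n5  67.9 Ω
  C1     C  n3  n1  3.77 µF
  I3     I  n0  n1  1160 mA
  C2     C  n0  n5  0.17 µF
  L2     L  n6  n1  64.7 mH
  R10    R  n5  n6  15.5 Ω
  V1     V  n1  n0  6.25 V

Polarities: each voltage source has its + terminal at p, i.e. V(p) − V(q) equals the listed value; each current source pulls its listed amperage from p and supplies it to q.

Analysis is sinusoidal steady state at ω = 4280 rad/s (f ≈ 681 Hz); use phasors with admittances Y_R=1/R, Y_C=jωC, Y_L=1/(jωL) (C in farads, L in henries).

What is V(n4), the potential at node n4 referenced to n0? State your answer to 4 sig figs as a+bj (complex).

Element admittances at ω=4280 rad/s:
  Y(R1) = 0.006452+0.000j S between n2,n3
  Y(R2) = 0.03571+0.000j S between n1,n6
  Y(R3) = 0.1453+0.000j S between n4,n0
  Y(R4) = 0.3401+0.000j S between n2,n0
  I1: injects 0.0162 A into n6 (from n2)
  Y(R5) = 0.0001706+0.000j S between n6,n4
  Y(R6) = 0.1034+0.000j S between n6,n5
  Y(R7) = 0.005780+0.000j S between n6,n0
  I2: injects 0.0988 A into n6 (from n2)
  Y(L1) = 0.000-0.002701j S between n1,n5
  Y(R8) = 0.2262+0.000j S between n6,n1
  Y(R9) = 0.01473+0.000j S between n4,n5
  Y(C1) = 0.000+0.01614j S between n3,n1
  I3: injects 1.16 A into n1 (from n0)
  Y(C2) = 0.000+0.0007276j S between n0,n5
  Y(L2) = 0.000-0.003611j S between n6,n1
  Y(R10) = 0.06452+0.000j S between n5,n6
  V1: constraint V(n1)−V(n0) = 6.25
Assemble and solve the 7×7 MNA system:
  V(n1)=6.250+0.000j  V(n2)=-0.2318+0.04170j  V(n3)=5.371+2.240j  V(n4)=0.5390-0.004313j  V(n5)=5.792-0.04672j  V(n6)=6.253-0.01798j
  i(V1)=1.124-0.01767j

0.5390-0.004313j V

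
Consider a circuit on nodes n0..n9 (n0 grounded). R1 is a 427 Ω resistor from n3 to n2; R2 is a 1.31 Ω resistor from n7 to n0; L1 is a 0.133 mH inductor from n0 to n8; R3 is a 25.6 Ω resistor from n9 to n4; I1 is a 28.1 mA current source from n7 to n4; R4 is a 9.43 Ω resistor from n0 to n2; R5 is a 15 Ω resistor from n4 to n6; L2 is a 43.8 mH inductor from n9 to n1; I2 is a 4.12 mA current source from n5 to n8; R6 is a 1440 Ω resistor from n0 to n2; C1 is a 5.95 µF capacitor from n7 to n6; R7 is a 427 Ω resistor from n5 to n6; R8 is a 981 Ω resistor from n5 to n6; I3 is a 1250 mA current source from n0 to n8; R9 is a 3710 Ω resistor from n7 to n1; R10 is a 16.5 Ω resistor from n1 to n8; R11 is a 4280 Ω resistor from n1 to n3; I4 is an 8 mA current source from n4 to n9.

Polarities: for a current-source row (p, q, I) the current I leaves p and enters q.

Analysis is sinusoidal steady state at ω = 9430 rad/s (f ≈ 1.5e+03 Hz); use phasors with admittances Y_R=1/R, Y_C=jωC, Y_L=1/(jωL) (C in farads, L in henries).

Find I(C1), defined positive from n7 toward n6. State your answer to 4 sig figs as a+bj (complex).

-0.02866-0.002252j A

Apply KCL at each of the 9 non-ground nodes and solve the resulting linear system.
Node n1: branches {L2, R9, R10, R11} → V_1 = -0.07293+1.518j
Node n2: branches {R1, R4, R6} → V_2 = -0.0001449+0.003015j
Node n3: branches {R1, R11} → V_3 = -0.006748+0.1404j
Node n4: branches {R3, I1, R5, I4} → V_4 = 0.5326-0.4736j
Node n5: branches {I2, R7, R8} → V_5 = -1.185-0.5073j
Node n6: branches {R5, C1, R7, R8} → V_6 = 0.04085-0.5073j
Node n7: branches {R2, I1, C1, R9} → V_7 = 0.0007101+0.003485j
Node n8: branches {L1, I2, I3, R10} → V_8 = 0.003740+1.567j
Node n9: branches {R3, L2, I4} → V_9 = 0.8572-0.4159j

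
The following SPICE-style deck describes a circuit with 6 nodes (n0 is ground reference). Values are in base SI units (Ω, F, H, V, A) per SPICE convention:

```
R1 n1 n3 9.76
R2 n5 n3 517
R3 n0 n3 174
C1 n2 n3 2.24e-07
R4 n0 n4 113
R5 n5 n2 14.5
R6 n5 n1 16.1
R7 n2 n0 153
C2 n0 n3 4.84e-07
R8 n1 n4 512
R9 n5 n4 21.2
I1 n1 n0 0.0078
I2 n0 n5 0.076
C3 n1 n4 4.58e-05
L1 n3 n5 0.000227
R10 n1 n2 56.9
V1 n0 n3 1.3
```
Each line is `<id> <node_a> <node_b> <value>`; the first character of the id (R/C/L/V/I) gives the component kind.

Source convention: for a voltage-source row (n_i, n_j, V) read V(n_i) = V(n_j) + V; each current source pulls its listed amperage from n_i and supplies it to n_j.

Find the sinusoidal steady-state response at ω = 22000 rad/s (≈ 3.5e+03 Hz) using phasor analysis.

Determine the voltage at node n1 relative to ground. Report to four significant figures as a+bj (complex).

Apply KCL at each of the 5 non-ground nodes and solve the resulting linear system.
Node n1: branches {R1, R6, R8, I1, C3, R10} → V_1 = -1.209+0.2044j
Node n2: branches {C1, R5, R7, R10} → V_2 = -1.077+0.3148j
Node n3: branches {R1, R2, R3, C1, C2, L1, V1} → V_3 = -1.300+0.000j
Node n4: branches {R4, R8, R9, C3} → V_4 = -1.201+0.1923j
Node n5: branches {R2, R5, R6, R9, I2, L1} → V_5 = -1.167+0.3887j
Source currents: i(V1)=-0.09334-0.01008j

-1.209+0.2044j V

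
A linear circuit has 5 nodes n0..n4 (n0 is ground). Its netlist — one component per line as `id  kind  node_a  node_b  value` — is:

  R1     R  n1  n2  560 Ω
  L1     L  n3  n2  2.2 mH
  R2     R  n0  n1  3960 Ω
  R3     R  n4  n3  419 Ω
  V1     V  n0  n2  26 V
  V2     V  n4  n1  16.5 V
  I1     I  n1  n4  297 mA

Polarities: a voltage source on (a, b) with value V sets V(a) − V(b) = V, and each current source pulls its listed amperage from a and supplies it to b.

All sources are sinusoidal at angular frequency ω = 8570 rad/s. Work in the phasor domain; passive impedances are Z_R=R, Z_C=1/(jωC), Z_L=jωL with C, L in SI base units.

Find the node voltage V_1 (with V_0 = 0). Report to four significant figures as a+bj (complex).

-33.41+0.2204j V

Apply KCL at each of the 4 non-ground nodes and solve the resulting linear system.
Node n1: branches {R1, R2, V2, I1} → V_1 = -33.41+0.2204j
Node n2: branches {R1, L1, V1} → V_2 = -26.00+0.000j
Node n3: branches {L1, R3} → V_3 = -25.99+0.4086j
Node n4: branches {R3, V2, I1} → V_4 = -16.91+0.2204j
Source currents: i(V1)=-0.008437+5.565e-05j, i(V2)=0.2753+0.0004492j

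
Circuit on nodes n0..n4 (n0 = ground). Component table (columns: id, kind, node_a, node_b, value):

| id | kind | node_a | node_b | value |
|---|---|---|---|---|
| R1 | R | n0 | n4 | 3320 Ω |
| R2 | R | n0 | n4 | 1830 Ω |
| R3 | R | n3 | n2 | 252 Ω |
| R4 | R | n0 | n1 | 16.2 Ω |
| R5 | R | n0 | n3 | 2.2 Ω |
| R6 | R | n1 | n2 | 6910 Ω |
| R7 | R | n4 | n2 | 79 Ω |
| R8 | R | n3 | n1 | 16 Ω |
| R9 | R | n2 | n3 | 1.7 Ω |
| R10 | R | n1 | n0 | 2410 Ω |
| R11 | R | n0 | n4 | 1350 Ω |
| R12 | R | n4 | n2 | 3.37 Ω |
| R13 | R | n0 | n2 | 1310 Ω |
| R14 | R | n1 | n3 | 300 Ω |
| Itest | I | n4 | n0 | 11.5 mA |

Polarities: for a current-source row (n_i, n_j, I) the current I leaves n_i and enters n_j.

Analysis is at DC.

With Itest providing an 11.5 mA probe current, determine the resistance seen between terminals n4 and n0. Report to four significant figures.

R_eq = 6.888 Ω

Element admittances at DC:
  Y(R1) = 0.0003012 S between n0,n4
  Y(R2) = 0.0005464 S between n0,n4
  Y(R3) = 0.003968 S between n3,n2
  Y(R4) = 0.06173 S between n0,n1
  Y(R5) = 0.4545 S between n0,n3
  Y(R6) = 0.0001447 S between n1,n2
  Y(R7) = 0.01266 S between n4,n2
  Y(R8) = 0.06250 S between n3,n1
  Y(R9) = 0.5882 S between n2,n3
  Y(R10) = 0.0004149 S between n1,n0
  Y(R11) = 0.0007407 S between n0,n4
  Y(R12) = 0.2967 S between n4,n2
  Y(R13) = 0.0007634 S between n0,n2
  Y(R14) = 0.003333 S between n1,n3
  Itest: injects 0.0115 A into n0 (from n4)
Assemble and solve the 4×4 MNA system:
  V(n1)=-0.01202  V(n2)=-0.04245  V(n3)=-0.02331  V(n4)=-0.07922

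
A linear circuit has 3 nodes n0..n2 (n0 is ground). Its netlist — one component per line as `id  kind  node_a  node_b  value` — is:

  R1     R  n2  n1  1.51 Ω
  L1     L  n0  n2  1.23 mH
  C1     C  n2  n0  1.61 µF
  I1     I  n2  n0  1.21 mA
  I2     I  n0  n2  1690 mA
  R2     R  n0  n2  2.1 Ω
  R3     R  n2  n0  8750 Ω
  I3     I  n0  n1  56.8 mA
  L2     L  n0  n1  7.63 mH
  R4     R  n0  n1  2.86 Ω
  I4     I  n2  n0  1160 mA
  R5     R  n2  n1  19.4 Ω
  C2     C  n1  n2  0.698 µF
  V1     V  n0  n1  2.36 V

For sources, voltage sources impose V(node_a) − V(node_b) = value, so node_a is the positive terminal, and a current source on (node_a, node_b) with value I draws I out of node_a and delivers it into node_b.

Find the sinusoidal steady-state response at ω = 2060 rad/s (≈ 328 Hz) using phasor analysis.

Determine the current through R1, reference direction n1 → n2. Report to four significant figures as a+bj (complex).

-0.9827+0.1920j A

Apply KCL at each of the 2 non-ground nodes and solve the resulting linear system.
Node n1: branches {R1, I3, L2, R4, R5, C2, V1} → V_1 = -2.360+0.000j
Node n2: branches {R1, L1, C1, I1, I2, R2, R3, I4, R5, C2} → V_2 = -0.8762-0.2899j
Source currents: i(V1)=-1.942+0.3550j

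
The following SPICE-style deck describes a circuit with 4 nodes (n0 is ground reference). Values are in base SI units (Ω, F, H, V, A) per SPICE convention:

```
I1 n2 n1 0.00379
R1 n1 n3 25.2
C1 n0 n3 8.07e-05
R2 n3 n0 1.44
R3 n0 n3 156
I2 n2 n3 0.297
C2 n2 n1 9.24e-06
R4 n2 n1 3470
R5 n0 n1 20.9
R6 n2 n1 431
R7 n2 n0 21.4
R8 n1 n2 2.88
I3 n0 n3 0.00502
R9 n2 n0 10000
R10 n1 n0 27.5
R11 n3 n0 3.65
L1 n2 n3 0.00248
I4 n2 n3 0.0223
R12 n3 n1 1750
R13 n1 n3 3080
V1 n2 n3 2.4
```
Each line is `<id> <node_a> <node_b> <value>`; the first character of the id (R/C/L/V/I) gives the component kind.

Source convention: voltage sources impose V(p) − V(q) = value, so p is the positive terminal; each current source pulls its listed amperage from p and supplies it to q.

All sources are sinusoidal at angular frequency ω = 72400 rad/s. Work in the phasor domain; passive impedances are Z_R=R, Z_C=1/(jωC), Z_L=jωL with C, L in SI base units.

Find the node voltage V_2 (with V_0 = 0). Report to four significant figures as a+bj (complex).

Element admittances at ω=72400 rad/s:
  I1: injects 0.00379 A into n1 (from n2)
  Y(R1) = 0.03968+0.000j S between n1,n3
  Y(C1) = 0.000+5.843j S between n0,n3
  Y(R2) = 0.6944+0.000j S between n3,n0
  Y(R3) = 0.006410+0.000j S between n0,n3
  I2: injects 0.297 A into n3 (from n2)
  Y(C2) = 0.000+0.6690j S between n2,n1
  Y(R4) = 0.0002882+0.000j S between n2,n1
  Y(R5) = 0.04785+0.000j S between n0,n1
  Y(R6) = 0.002320+0.000j S between n2,n1
  Y(R7) = 0.04673+0.000j S between n2,n0
  Y(R8) = 0.3472+0.000j S between n1,n2
  I3: injects 0.00502 A into n3 (from n0)
  Y(R9) = 0.0001000+0.000j S between n2,n0
  Y(R10) = 0.03636+0.000j S between n1,n0
  Y(R11) = 0.2740+0.000j S between n3,n0
  Y(L1) = 0.000-0.005569j S between n2,n3
  I4: injects 0.0223 A into n3 (from n2)
  Y(R12) = 0.0005714+0.000j S between n3,n1
  Y(R13) = 0.0003247+0.000j S between n1,n3
  V1: constraint V(n2)−V(n3) = 2.4
Assemble and solve the 4×4 MNA system:
  V(n1)=2.175+0.3375j  V(n2)=2.387+0.04742j  V(n3)=-0.01316+0.04742j
  i(V1)=-0.7030-0.02905j

2.387+0.04742j V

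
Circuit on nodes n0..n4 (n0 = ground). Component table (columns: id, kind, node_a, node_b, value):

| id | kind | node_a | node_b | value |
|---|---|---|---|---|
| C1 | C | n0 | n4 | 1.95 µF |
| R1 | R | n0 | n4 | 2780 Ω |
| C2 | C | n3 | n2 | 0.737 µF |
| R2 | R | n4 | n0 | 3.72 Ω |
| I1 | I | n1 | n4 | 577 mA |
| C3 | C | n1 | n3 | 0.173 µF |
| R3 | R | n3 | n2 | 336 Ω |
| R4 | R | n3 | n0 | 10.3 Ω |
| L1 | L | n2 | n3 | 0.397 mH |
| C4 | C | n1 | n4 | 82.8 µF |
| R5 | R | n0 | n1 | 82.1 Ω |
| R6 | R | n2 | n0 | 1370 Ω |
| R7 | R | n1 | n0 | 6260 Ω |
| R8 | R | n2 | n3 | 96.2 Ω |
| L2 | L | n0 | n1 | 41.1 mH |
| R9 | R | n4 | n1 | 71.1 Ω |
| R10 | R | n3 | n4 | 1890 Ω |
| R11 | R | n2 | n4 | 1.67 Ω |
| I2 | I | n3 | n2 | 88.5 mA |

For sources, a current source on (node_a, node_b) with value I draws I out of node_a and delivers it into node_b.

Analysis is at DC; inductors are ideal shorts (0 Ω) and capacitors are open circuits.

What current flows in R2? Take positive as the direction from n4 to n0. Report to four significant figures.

Element admittances at DC:
  Y(C1) = 0.000 S between n0,n4
  Y(R1) = 0.0003597 S between n0,n4
  Y(C2) = 0.000 S between n3,n2
  Y(R2) = 0.2688 S between n4,n0
  I1: injects 0.577 A into n4 (from n1)
  Y(C3) = 0.000 S between n1,n3
  Y(R3) = 0.002976 S between n3,n2
  Y(R4) = 0.09709 S between n3,n0
  L1: short n2↔n3 (DC inductor)
  Y(C4) = 0.000 S between n1,n4
  Y(R5) = 0.01218 S between n0,n1
  Y(R6) = 0.0007299 S between n2,n0
  Y(R7) = 0.0001597 S between n1,n0
  Y(R8) = 0.01040 S between n2,n3
  L2: short n0↔n1 (DC inductor)
  Y(R9) = 0.01406 S between n4,n1
  Y(R10) = 0.0005291 S between n3,n4
  Y(R11) = 0.5988 S between n2,n4
  I2: injects 0.0885 A into n2 (from n3)
Assemble and solve the 6×6 MNA system:
  V(n1)=0.000  V(n2)=1.350  V(n3)=1.350  V(n4)=1.571
  i(L1)=0.2195  i(L2)=0.5549

0.4223 A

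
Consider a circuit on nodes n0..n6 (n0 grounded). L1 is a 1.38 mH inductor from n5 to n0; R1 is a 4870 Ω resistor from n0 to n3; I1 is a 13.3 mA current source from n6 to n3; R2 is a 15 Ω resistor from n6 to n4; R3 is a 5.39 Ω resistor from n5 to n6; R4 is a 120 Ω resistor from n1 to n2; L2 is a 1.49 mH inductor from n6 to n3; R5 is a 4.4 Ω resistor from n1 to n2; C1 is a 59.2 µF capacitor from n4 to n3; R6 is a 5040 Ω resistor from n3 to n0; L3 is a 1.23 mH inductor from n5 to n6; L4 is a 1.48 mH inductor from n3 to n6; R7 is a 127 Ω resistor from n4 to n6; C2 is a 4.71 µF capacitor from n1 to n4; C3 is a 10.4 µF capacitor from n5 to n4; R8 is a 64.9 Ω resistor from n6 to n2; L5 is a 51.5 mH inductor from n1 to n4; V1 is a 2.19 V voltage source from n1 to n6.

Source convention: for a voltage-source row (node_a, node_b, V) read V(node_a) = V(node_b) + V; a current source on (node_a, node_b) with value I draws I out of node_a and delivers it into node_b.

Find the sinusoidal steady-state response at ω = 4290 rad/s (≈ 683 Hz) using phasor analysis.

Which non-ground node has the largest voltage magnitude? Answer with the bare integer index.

1

MNA unknowns: 6 node voltages V₁..V_6 plus 1 source current (V1)
L1: Y=0.000-0.1689j on G[5,0]
R1: Y=0.0002053+0.000j on G[0,3]
I1: z[6]−=0.0133, z[3]+=0.0133
R2: Y=0.06667+0.000j on G[6,4]
R3: Y=0.1855+0.000j on G[5,6]
R4: Y=0.008333+0.000j on G[1,2]
L2: Y=0.000-0.1564j on G[6,3]
R5: Y=0.2273+0.000j on G[1,2]
C1: Y=0.000+0.2540j on G[4,3]
R6: Y=0.0001984+0.000j on G[3,0]
L3: Y=0.000-0.1895j on G[5,6]
L4: Y=0.000-0.1575j on G[3,6]
R7: Y=0.007874+0.000j on G[4,6]
C2: Y=0.000+0.02021j on G[1,4]
C3: Y=0.000+0.04462j on G[5,4]
R8: Y=0.01541+0.000j on G[6,2]
L5: Y=0.000-0.004526j on G[1,4]
V1: row V1−V6=2.19, i_V1 at 1,6
solve → V1=2.199+0.001780j, V2=2.065+0.001780j, V3=-0.08474+0.04722j, V4=0.03135+0.04355j, V5=0.0001129+0.0002025j, V6=0.009111+0.001780j
aux → i_V1=-0.03233-0.03399j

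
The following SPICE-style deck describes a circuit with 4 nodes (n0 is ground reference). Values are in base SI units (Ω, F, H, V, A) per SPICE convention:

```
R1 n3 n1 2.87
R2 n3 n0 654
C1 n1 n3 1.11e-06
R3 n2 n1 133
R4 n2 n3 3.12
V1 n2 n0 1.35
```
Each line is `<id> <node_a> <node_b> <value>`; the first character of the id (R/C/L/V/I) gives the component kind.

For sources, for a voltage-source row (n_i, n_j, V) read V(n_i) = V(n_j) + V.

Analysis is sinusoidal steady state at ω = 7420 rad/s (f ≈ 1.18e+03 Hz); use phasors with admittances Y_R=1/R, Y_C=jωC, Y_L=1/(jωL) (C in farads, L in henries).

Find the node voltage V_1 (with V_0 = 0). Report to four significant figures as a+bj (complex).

Element admittances at ω=7420 rad/s:
  Y(R1) = 0.3484+0.000j S between n3,n1
  Y(R2) = 0.001529+0.000j S between n3,n0
  Y(C1) = 0.000+0.008236j S between n1,n3
  Y(R3) = 0.007519+0.000j S between n2,n1
  Y(R4) = 0.3205+0.000j S between n2,n3
  V1: constraint V(n2)−V(n0) = 1.35
Assemble and solve the 4×4 MNA system:
  V(n1)=1.344-2.993e-06j  V(n2)=1.350+0.000j  V(n3)=1.344+6.987e-08j
  i(V1)=-0.002055+0.000j

1.344-2.993e-06j V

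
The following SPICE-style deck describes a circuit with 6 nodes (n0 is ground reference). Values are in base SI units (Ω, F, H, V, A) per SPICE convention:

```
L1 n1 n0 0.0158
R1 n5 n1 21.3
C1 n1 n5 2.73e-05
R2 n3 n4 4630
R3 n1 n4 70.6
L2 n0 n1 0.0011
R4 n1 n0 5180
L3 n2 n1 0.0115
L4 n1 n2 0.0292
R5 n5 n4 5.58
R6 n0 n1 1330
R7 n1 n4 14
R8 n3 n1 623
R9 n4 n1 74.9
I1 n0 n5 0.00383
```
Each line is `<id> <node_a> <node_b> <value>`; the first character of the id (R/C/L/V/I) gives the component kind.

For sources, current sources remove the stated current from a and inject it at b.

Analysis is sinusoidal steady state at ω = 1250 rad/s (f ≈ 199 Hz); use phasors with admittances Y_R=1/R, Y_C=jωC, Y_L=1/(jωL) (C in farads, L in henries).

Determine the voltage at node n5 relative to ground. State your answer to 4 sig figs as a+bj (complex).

0.03158-0.004804j V

MNA unknowns: 5 node voltages V₁..V_5
L1: Y=0.000-0.05063j on G[1,0]
R1: Y=0.04695+0.000j on G[5,1]
C1: Y=0.000+0.03413j on G[1,5]
R2: Y=0.0002160+0.000j on G[3,4]
R3: Y=0.01416+0.000j on G[1,4]
L2: Y=0.000-0.7273j on G[0,1]
R4: Y=0.0001931+0.000j on G[1,0]
L3: Y=0.000-0.06957j on G[2,1]
L4: Y=0.000-0.02740j on G[1,2]
R5: Y=0.1792+0.000j on G[5,4]
R6: Y=0.0007519+0.000j on G[0,1]
R7: Y=0.07143+0.000j on G[1,4]
R8: Y=0.001605+0.000j on G[3,1]
R9: Y=0.01335+0.000j on G[4,1]
I1: z[0]−=0.00383, z[5]+=0.00383
solve → V1=5.981e-06+0.004923j, V2=5.981e-06+0.004923j, V3=0.002417+0.004181j, V4=0.02034-0.001340j, V5=0.03158-0.004804j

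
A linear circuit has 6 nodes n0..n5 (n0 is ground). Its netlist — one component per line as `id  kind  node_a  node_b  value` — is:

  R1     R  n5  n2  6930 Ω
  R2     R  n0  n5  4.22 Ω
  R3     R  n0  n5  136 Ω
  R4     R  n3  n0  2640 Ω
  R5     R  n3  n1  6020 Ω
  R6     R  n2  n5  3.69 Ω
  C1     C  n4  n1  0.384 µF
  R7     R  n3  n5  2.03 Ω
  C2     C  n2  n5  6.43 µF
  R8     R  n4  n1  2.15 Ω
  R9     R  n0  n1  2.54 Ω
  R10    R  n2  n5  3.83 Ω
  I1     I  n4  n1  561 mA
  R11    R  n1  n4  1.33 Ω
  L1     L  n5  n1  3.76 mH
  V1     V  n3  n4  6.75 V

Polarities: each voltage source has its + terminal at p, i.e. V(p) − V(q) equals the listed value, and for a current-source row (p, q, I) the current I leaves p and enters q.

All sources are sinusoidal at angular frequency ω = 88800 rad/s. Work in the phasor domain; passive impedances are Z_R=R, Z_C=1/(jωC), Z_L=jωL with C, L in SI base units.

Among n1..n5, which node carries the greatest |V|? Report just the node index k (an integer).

Element admittances at ω=88800 rad/s:
  Y(R1) = 0.0001443+0.000j S between n5,n2
  Y(R2) = 0.2370+0.000j S between n0,n5
  Y(R3) = 0.007353+0.000j S between n0,n5
  Y(R4) = 0.0003788+0.000j S between n3,n0
  Y(R5) = 0.0001661+0.000j S between n3,n1
  Y(R6) = 0.2710+0.000j S between n2,n5
  Y(C1) = 0.000+0.03410j S between n4,n1
  Y(R7) = 0.4926+0.000j S between n3,n5
  Y(C2) = 0.000+0.5710j S between n2,n5
  Y(R8) = 0.4651+0.000j S between n4,n1
  Y(R9) = 0.3937+0.000j S between n0,n1
  Y(R10) = 0.2611+0.000j S between n2,n5
  I1: injects 0.561 A into n1 (from n4)
  Y(R11) = 0.7519+0.000j S between n1,n4
  Y(L1) = 0.000-0.002995j S between n5,n1
  V1: constraint V(n3)−V(n4) = 6.75
Assemble and solve the 6×6 MNA system:
  V(n1)=-1.687-0.01762j  V(n2)=2.712+0.02837j  V(n3)=4.057+0.01570j  V(n4)=-2.693+0.01570j  V(n5)=2.712+0.02837j
  i(V1)=-0.6651+0.006230j

3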